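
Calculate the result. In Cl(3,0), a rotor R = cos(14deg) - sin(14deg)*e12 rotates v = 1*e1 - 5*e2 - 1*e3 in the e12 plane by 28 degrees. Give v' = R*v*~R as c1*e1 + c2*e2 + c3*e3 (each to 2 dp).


Rotor R = cos(14deg) - sin(14deg)*e12
Rotation angle theta = 2 * 14 = 28 degrees in the e12 plane (e1 -> e2).
The component perpendicular to the plane (e3) is invariant: v'_3 = v3 = -1.00
cos(28deg) = 0.8829, sin(28deg) = 0.4695
v'_1 = v1*cos(theta) - v2*sin(theta) = 1*0.8829 - (-5)*0.4695 = 3.23
v'_2 = v1*sin(theta) + v2*cos(theta) = 1*0.4695 + (-5)*0.8829 = -3.95
v' = 3.23*e1 - 3.95*e2 - 1.00*e3


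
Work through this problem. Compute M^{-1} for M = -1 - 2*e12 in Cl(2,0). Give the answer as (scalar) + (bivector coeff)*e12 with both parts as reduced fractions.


M = -1 - 2*e12, where e12^2 = -1.
Since M commutes with its reverse ~M = a - b*e12, M * ~M = a^2 - b^2*e12^2 = a^2 + b^2.
So M^{-1} = ~M / (a^2 + b^2) = (a - b*e12)/(a^2 + b^2).
a^2 + b^2 = 1 + 4 = 5
Scalar part = -1/5 = -1/5
Bivector coeff = 2/5 = 2/5
M^{-1} = -1/5 + 2/5*e12


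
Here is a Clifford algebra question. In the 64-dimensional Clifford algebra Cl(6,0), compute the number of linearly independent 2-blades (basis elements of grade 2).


Number of grade-k basis blades in Cl(p,q) with n = p + q is C(n, k).
n = 6 + 0 = 6
C(6, 2) = 6! / (2! * 4!)
= 720 / (2 * 24)
= 15


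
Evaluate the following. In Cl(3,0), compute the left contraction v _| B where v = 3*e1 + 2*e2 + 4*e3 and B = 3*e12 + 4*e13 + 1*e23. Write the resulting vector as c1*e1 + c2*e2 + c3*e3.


Left contraction v _| B = <vB>_1 (grade-1 part of the geometric product vB).
Using e1_|e12 = e2, e2_|e12 = -e1, e1_|e13 = e3, e3_|e13 = -e1, e2_|e23 = e3, e3_|e23 = -e2:
e1 coeff: -v2*b12 - v3*b13 = -(2)*(3) - (4)*(4) = -22
e2 coeff: v1*b12 - v3*b23 = (3)*(3) - (4)*(1) = 5
e3 coeff: v1*b13 + v2*b23 = (3)*(4) + (2)*(1) = 14
v _| B = -22*e1 + 5*e2 + 14*e3


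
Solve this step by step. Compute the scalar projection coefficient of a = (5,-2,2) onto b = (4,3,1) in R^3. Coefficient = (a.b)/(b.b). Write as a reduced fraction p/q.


Projection coefficient = (a . b) / (b . b)
a . b = 5*4 + (-2)*3 + 2*1
= 20 + (-6) + 2 = 16
b . b = 4^2 + 3^2 + 1^2
= 16 + 9 + 1 = 26
Coefficient = 16/26
In lowest terms: 8/13


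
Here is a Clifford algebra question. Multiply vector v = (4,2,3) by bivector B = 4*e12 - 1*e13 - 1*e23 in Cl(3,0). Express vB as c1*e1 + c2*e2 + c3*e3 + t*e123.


vB has grade-1 (vector) and grade-3 (trivector) parts: vB = (v _| B) + (v ^ B).
Vector part <vB>_1:
  e1: -v2*b12 - v3*b13 = -(2)*(4) - (3)*(-1) = -5
  e2: v1*b12 - v3*b23 = (4)*(4) - (3)*(-1) = 19
  e3: v1*b13 + v2*b23 = (4)*(-1) + (2)*(-1) = -6
Trivector part <vB>_3:
  e123: v1*b23 - v2*b13 + v3*b12 = (4)*(-1) - (2)*(-1) + (3)*(4) = 10
vB = -5*e1 + 19*e2 - 6*e3 + 10*e123


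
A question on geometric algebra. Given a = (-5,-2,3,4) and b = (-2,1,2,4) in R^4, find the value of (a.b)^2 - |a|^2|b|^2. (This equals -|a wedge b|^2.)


a . b = (-5)*(-2) + (-2)*1 + 3*2 + 4*4
= 10 + (-2) + 6 + 16 = 30
|a|^2 = (-5)^2 + (-2)^2 + 3^2 + 4^2 = 54
|b|^2 = (-2)^2 + 1^2 + 2^2 + 4^2 = 25
(a.b)^2 = 30^2 = 900
|a|^2 * |b|^2 = 54 * 25 = 1350
Result = 900 - 1350 = -450


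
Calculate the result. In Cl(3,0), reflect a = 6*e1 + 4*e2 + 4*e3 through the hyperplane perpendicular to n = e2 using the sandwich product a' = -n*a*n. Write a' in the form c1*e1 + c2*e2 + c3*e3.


Reflection formula: a' = -n*a*n, with n = e2 (unit vector, n^2 = 1).
For reflection through hyperplane perp to e2:
The component along e2 flips sign, others stay.
a = (6, 4, 4)
a' = (6, -4, 4)
a' = 6*e1 - 4*e2 + 4*e3


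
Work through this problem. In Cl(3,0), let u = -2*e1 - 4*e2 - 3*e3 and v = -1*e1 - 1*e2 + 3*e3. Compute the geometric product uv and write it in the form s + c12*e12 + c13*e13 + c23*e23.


In Cl(3,0): e_i^2 = 1, e_ie_j = -e_je_i for i != j.
Scalar part = u . v = (-2)*(-1) + (-4)*(-1) + (-3)*3
= 2 + 4 + (-9) = -3
e12 coeff = (-2)*(-1) - (-4)*(-1) = 2 - 4 = -2
e13 coeff = (-2)*3 - (-3)*(-1) = -6 - 3 = -9
e23 coeff = (-4)*3 - (-3)*(-1) = -12 - 3 = -15
uv = -3 - 2*e12 - 9*e13 - 15*e23


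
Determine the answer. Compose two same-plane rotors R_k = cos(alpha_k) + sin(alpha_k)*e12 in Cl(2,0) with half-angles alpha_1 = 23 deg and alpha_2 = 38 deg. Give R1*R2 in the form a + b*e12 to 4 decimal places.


Same-plane rotors commute and their half-angles add:
R1*R2 = cos(a1 + a2) + sin(a1 + a2)*e12.
a1 + a2 = 23 + 38 = 61 deg
cos(61 deg) = 0.4848
sin(61 deg) = 0.8746
R1*R2 = 0.4848 + 0.8746*e12


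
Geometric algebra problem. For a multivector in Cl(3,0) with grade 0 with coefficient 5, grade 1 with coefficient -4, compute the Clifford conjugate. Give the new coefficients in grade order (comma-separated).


Clifford conjugate sign for grade k: (-1)^(k(k+1)/2)
Grade 0: (-1)^(0*1/2) = (-1)^0 = 1, coeff 5 -> 5
Grade 1: (-1)^(1*2/2) = (-1)^1 = -1, coeff -4 -> 4
Conjugated coefficients: 5, 4


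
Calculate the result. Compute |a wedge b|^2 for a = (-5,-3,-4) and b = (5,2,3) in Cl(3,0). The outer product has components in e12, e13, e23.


a wedge b = (a1*b2 - a2*b1)*e12 + (a1*b3 - a3*b1)*e13 + (a2*b3 - a3*b2)*e23
e12 coeff: (-5)*2 - (-3)*5 = -10 - (-15) = 5
e13 coeff: (-5)*3 - (-4)*5 = -15 - (-20) = 5
e23 coeff: (-3)*3 - (-4)*2 = -9 - (-8) = -1
|a wedge b|^2 = 5^2 + 5^2 + (-1)^2
= 25 + 25 + 1
= 51


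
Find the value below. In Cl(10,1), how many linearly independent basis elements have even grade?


Even subalgebra dimension = 2^(n-1)
n = 10 + 1 = 11
2^(11 - 1) = 2^10 = 1024
Verification: sum of C(11,k) for even k = 1 + 55 + 330 + 462 + 165 + 11 = 1024
Result = 1024


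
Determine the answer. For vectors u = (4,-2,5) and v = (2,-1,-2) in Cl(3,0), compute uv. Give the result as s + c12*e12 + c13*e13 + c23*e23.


In Cl(3,0): e_i^2 = 1, e_ie_j = -e_je_i for i != j.
Scalar part = u . v = 4*2 + (-2)*(-1) + 5*(-2)
= 8 + 2 + (-10) = 0
e12 coeff = 4*(-1) - (-2)*2 = -4 - (-4) = 0
e13 coeff = 4*(-2) - 5*2 = -8 - 10 = -18
e23 coeff = (-2)*(-2) - 5*(-1) = 4 - (-5) = 9
uv = 0 + 0*e12 - 18*e13 + 9*e23


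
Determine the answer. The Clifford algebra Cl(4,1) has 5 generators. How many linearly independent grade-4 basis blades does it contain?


Number of grade-k basis blades in Cl(p,q) with n = p + q is C(n, k).
n = 4 + 1 = 5
C(5, 4) = 5! / (4! * 1!)
= 120 / (24 * 1)
= 5


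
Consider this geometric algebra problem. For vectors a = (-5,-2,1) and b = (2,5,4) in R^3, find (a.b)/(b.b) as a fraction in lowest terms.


Projection coefficient = (a . b) / (b . b)
a . b = (-5)*2 + (-2)*5 + 1*4
= -10 + (-10) + 4 = -16
b . b = 2^2 + 5^2 + 4^2
= 4 + 25 + 16 = 45
Coefficient = -16/45
In lowest terms: -16/45


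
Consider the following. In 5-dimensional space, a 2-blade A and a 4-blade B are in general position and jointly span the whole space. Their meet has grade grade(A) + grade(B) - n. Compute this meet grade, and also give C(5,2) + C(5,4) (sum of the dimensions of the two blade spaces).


Meet grade = grade(A) + grade(B) - n
= 2 + 4 - 5 = 1
C(5,2) = 10
C(5,4) = 5
dim_A + dim_B = 10 + 5 = 15


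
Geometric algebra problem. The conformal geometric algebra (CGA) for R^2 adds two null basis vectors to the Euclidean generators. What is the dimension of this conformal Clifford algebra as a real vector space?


The conformal model of R^2 uses Cl(3,1): the 2 Euclidean generators plus two extra orthogonal generators e+ (e+^2 = +1) and e- (e-^2 = -1), from which the null vectors e0, einf are built.
Number of generators m = 2 + 2 = 4.
dim Cl(p,q) = 2^m = 2^4 = 16


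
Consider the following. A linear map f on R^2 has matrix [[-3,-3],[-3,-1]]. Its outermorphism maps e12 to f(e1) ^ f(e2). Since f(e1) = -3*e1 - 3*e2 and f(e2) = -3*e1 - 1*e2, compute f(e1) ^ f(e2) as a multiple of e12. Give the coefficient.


The outermorphism of a linear map f sends e1^e2 to f(e1)^f(e2).
f(e1) = -3*e1 - 3*e2
f(e2) = -3*e1 - 1*e2
f(e1) ^ f(e2) = (-3*e1 - 3*e2) ^ (-3*e1 - 1*e2)
= (-3)*(-1)*e12 + (-3)*(-3)*e21
= (3 - 9)*e12
= -6*e12
Coefficient = -6


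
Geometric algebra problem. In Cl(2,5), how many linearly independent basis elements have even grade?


Even subalgebra dimension = 2^(n-1)
n = 2 + 5 = 7
2^(7 - 1) = 2^6 = 64
Verification: sum of C(7,k) for even k = 1 + 21 + 35 + 7 = 64
Result = 64


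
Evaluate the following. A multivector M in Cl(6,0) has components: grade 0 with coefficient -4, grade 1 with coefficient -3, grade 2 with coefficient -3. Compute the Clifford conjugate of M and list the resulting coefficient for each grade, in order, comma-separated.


Clifford conjugate sign for grade k: (-1)^(k(k+1)/2)
Grade 0: (-1)^(0*1/2) = (-1)^0 = 1, coeff -4 -> -4
Grade 1: (-1)^(1*2/2) = (-1)^1 = -1, coeff -3 -> 3
Grade 2: (-1)^(2*3/2) = (-1)^3 = -1, coeff -3 -> 3
Conjugated coefficients: -4, 3, 3


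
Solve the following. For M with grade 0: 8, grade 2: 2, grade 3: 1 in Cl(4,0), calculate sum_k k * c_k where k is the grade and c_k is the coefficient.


Grade-weighted sum = sum of grade_k * coefficient_k
0*8 = 0
2*2 = 4
3*1 = 3
Total = 0 + 4 + 3 = 7


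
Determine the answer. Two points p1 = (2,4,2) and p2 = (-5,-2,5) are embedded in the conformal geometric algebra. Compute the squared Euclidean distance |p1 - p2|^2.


p1 - p2 = (7, 6, -3)
|p1 - p2|^2 = 7^2 + 6^2 + (-3)^2
= 49 + 36 + 9
= 94


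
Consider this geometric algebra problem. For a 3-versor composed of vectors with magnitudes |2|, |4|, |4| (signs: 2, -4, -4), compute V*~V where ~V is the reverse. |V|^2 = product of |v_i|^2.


Each vector v_i has |v_i|^2 = s_i^2
Squared scales: 2^2 = 4, (-4)^2 = 16, (-4)^2 = 16
|V|^2 = 4 * 16 * 16
= 1024


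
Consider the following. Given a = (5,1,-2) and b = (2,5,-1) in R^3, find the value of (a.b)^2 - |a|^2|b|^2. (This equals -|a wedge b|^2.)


a . b = 5*2 + 1*5 + (-2)*(-1)
= 10 + 5 + 2 = 17
|a|^2 = 5^2 + 1^2 + (-2)^2 = 30
|b|^2 = 2^2 + 5^2 + (-1)^2 = 30
(a.b)^2 = 17^2 = 289
|a|^2 * |b|^2 = 30 * 30 = 900
Result = 289 - 900 = -611


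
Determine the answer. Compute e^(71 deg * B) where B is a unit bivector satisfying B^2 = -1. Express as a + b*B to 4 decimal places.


For a unit bivector B with B^2 = -1, the exponential series gives
e^(theta*B) = cos(theta) + sin(theta)*B (the GA analogue of Euler's formula).
theta = 71 degrees = 1.239184 rad
cos(71 deg) = 0.3256
sin(71 deg) = 0.9455
exp(theta*B) = 0.3256 + 0.9455*B


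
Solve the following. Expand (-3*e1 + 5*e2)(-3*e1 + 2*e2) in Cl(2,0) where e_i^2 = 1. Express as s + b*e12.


Expand: (-3*e1 + 5*e2)(-3*e1 + 2*e2)
= (-3)*(-3)*e1e1 + (-3)*2*e1e2 + 5*(-3)*e2e1 + 5*2*e2e2
Using e1^2 = e2^2 = 1, e2e1 = -e1e2:
Scalar part s = (-3)*(-3) + 5*2 = 9 + 10 = 19
Bivector part b = (-3)*2 - 5*(-3) = -6 - (-15) = 9
uv = 19 + 9*e12


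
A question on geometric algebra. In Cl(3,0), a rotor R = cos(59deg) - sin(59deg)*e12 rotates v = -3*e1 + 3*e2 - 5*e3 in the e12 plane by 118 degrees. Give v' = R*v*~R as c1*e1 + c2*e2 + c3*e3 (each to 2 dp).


Rotor R = cos(59deg) - sin(59deg)*e12
Rotation angle theta = 2 * 59 = 118 degrees in the e12 plane (e1 -> e2).
The component perpendicular to the plane (e3) is invariant: v'_3 = v3 = -5.00
cos(118deg) = -0.4695, sin(118deg) = 0.8829
v'_1 = v1*cos(theta) - v2*sin(theta) = -3*(-0.4695) - 3*0.8829 = -1.24
v'_2 = v1*sin(theta) + v2*cos(theta) = -3*0.8829 + 3*(-0.4695) = -4.06
v' = -1.24*e1 - 4.06*e2 - 5.00*e3


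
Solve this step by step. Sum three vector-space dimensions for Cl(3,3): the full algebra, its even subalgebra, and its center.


n = 3 + 3 = 6
Total dim = 2^6 = 64
Even subalgebra dim = 2^5 = 32
n is even, so center dim = 1
Sum = 64 + 32 + 1 = 97


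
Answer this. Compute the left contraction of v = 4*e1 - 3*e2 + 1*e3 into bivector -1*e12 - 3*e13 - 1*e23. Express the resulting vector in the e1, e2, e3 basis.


Left contraction v _| B = <vB>_1 (grade-1 part of the geometric product vB).
Using e1_|e12 = e2, e2_|e12 = -e1, e1_|e13 = e3, e3_|e13 = -e1, e2_|e23 = e3, e3_|e23 = -e2:
e1 coeff: -v2*b12 - v3*b13 = -(-3)*(-1) - (1)*(-3) = 0
e2 coeff: v1*b12 - v3*b23 = (4)*(-1) - (1)*(-1) = -3
e3 coeff: v1*b13 + v2*b23 = (4)*(-3) + (-3)*(-1) = -9
v _| B = 0*e1 - 3*e2 - 9*e3


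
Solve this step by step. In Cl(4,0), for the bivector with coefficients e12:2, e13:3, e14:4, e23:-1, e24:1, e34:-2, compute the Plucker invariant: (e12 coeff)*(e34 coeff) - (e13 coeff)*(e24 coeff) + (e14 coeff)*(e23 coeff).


Plucker relation: af - be + cd
a*f = 2*(-2) = -4
b*e = 3*1 = 3
c*d = 4*(-1) = -4
af - be + cd = -4 - 3 + (-4)
= -11


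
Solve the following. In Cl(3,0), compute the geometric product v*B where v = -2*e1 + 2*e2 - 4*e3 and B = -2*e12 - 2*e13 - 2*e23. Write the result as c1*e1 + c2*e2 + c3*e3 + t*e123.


vB has grade-1 (vector) and grade-3 (trivector) parts: vB = (v _| B) + (v ^ B).
Vector part <vB>_1:
  e1: -v2*b12 - v3*b13 = -(2)*(-2) - (-4)*(-2) = -4
  e2: v1*b12 - v3*b23 = (-2)*(-2) - (-4)*(-2) = -4
  e3: v1*b13 + v2*b23 = (-2)*(-2) + (2)*(-2) = 0
Trivector part <vB>_3:
  e123: v1*b23 - v2*b13 + v3*b12 = (-2)*(-2) - (2)*(-2) + (-4)*(-2) = 16
vB = -4*e1 - 4*e2 + 0*e3 + 16*e123


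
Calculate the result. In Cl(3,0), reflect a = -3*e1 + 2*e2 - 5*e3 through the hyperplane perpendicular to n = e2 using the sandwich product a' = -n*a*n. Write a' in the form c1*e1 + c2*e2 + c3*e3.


Reflection formula: a' = -n*a*n, with n = e2 (unit vector, n^2 = 1).
For reflection through hyperplane perp to e2:
The component along e2 flips sign, others stay.
a = (-3, 2, -5)
a' = (-3, -2, -5)
a' = -3*e1 - 2*e2 - 5*e3


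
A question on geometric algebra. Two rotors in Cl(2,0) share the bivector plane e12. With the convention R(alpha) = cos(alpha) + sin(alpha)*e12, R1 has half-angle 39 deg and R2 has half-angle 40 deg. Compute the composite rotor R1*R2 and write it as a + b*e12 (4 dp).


Same-plane rotors commute and their half-angles add:
R1*R2 = cos(a1 + a2) + sin(a1 + a2)*e12.
a1 + a2 = 39 + 40 = 79 deg
cos(79 deg) = 0.1908
sin(79 deg) = 0.9816
R1*R2 = 0.1908 + 0.9816*e12


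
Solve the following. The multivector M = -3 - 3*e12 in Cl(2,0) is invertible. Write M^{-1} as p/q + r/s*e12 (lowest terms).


M = -3 - 3*e12, where e12^2 = -1.
Since M commutes with its reverse ~M = a - b*e12, M * ~M = a^2 - b^2*e12^2 = a^2 + b^2.
So M^{-1} = ~M / (a^2 + b^2) = (a - b*e12)/(a^2 + b^2).
a^2 + b^2 = 9 + 9 = 18
Scalar part = -3/18 = -1/6
Bivector coeff = 3/18 = 1/6
M^{-1} = -1/6 + 1/6*e12


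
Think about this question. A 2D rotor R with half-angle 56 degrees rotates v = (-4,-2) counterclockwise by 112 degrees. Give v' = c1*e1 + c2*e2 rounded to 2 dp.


Rotor R = cos(56deg) - sin(56deg)*e12
Rotation angle theta = 2 * 56 = 112 degrees
v' = R*v*~R rotates v by theta.
cos(112deg) = -0.3746, sin(112deg) = 0.9272
v'_1 = -4*cos(112deg) - (-2)*sin(112deg)
= -4*(-0.3746) - (-2)*0.9272
= 3.35
v'_2 = -4*sin(112deg) + (-2)*cos(112deg)
= -4*0.9272 + (-2)*(-0.3746)
= -2.96
v' = 3.35*e1 - 2.96*e2


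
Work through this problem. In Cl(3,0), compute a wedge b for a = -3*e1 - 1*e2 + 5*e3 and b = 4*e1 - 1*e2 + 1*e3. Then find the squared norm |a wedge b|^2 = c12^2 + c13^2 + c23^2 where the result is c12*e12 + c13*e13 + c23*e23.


a wedge b = (a1*b2 - a2*b1)*e12 + (a1*b3 - a3*b1)*e13 + (a2*b3 - a3*b2)*e23
e12 coeff: (-3)*(-1) - (-1)*4 = 3 - (-4) = 7
e13 coeff: (-3)*1 - 5*4 = -3 - 20 = -23
e23 coeff: (-1)*1 - 5*(-1) = -1 - (-5) = 4
|a wedge b|^2 = 7^2 + (-23)^2 + 4^2
= 49 + 529 + 16
= 594


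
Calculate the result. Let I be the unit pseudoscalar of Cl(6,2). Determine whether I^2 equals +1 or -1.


The pseudoscalar I = e1...e_n (product of all n generators) of Cl(p,q) satisfies I^2 = (-1)^(q + n(n-1)/2).
p = 6, q = 2, n = p + q = 8
n(n-1)/2 = 8 * 7 / 2 = 28
Exponent = q + n(n-1)/2 = 2 + 28 = 30
I^2 = (-1)^30 = +1


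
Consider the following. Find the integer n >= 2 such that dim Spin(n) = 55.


dim Spin(n) = dim so(n) = n(n-1)/2.
Solve n(n-1)/2 = 55, i.e. n^2 - n - 110 = 0.
Discriminant = 1 + 8*55 = 441
n = (1 + sqrt(441))/2 = (1 + 21)/2 = 11


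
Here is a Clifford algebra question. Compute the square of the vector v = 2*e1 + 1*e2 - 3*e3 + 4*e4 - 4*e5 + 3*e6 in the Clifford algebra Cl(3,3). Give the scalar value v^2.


v^2 = sum of c_i^2 * e_i^2
Positive signature terms (e_i^2 = +1): 2^2 + 1^2 + (-3)^2 = 14
Negative signature terms (e_j^2 = -1): 4^2 + (-4)^2 + 3^2 = 41
v^2 = 14 - 41 = -27


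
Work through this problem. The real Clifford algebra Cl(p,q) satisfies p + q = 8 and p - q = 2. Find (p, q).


We need p + q = 8 and p - q = 2.
Adding: 2p = 8 + 2 = 10, so p = 5.
Then q = 8 - 5 = 3.
(p, q) = (5, 3)


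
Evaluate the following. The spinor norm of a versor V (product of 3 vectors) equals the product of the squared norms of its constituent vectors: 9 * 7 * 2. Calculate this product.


Spinor norm N(V) = |v1|^2 * |v2|^2 * ... * |v3|^2
= 9 * 7 * 2
Running product: 9, 63, 126
N(V) = 126


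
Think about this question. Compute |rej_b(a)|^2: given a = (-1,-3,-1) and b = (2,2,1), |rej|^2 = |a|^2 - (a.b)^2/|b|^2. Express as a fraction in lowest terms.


|a|^2 = (-1)^2 + (-3)^2 + (-1)^2 = 11
|b|^2 = 2^2 + 2^2 + 1^2 = 9
a . b = (-1)*2 + (-3)*2 + (-1)*1 = -9
(a.b)^2 = (-9)^2 = 81
|rej|^2 = 11 - 81/9
= (99 - 81)/9
= 18/9
In lowest terms: 2/1


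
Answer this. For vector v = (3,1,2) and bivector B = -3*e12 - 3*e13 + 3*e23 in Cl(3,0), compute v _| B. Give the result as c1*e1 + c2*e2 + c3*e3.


Left contraction v _| B = <vB>_1 (grade-1 part of the geometric product vB).
Using e1_|e12 = e2, e2_|e12 = -e1, e1_|e13 = e3, e3_|e13 = -e1, e2_|e23 = e3, e3_|e23 = -e2:
e1 coeff: -v2*b12 - v3*b13 = -(1)*(-3) - (2)*(-3) = 9
e2 coeff: v1*b12 - v3*b23 = (3)*(-3) - (2)*(3) = -15
e3 coeff: v1*b13 + v2*b23 = (3)*(-3) + (1)*(3) = -6
v _| B = 9*e1 - 15*e2 - 6*e3


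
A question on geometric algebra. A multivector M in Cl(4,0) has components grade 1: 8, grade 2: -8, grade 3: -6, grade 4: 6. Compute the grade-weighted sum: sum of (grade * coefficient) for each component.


Grade-weighted sum = sum of grade_k * coefficient_k
1*8 = 8
2*(-8) = -16
3*(-6) = -18
4*6 = 24
Total = 8 + (-16) + (-18) + 24 = -2


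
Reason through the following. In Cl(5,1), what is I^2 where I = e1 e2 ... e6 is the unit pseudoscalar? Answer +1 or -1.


The pseudoscalar I = e1...e_n (product of all n generators) of Cl(p,q) satisfies I^2 = (-1)^(q + n(n-1)/2).
p = 5, q = 1, n = p + q = 6
n(n-1)/2 = 6 * 5 / 2 = 15
Exponent = q + n(n-1)/2 = 1 + 15 = 16
I^2 = (-1)^16 = +1


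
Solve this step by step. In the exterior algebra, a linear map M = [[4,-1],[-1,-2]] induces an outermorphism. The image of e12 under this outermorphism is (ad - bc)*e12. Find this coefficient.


The outermorphism of a linear map f sends e1^e2 to f(e1)^f(e2).
f(e1) = 4*e1 - 1*e2
f(e2) = -1*e1 - 2*e2
f(e1) ^ f(e2) = (4*e1 - 1*e2) ^ (-1*e1 - 2*e2)
= 4*(-2)*e12 + (-1)*(-1)*e21
= (-8 - 1)*e12
= -9*e12
Coefficient = -9


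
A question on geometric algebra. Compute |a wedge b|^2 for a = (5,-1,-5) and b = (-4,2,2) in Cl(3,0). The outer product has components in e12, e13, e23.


a wedge b = (a1*b2 - a2*b1)*e12 + (a1*b3 - a3*b1)*e13 + (a2*b3 - a3*b2)*e23
e12 coeff: 5*2 - (-1)*(-4) = 10 - 4 = 6
e13 coeff: 5*2 - (-5)*(-4) = 10 - 20 = -10
e23 coeff: (-1)*2 - (-5)*2 = -2 - (-10) = 8
|a wedge b|^2 = 6^2 + (-10)^2 + 8^2
= 36 + 100 + 64
= 200


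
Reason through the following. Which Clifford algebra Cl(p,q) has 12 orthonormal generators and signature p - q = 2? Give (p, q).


We need p + q = 12 and p - q = 2.
Adding: 2p = 12 + 2 = 14, so p = 7.
Then q = 12 - 7 = 5.
(p, q) = (7, 5)


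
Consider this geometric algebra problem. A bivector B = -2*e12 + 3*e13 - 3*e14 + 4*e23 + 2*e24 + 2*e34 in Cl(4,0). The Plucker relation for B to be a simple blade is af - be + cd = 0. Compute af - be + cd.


Plucker relation: af - be + cd
a*f = (-2)*2 = -4
b*e = 3*2 = 6
c*d = (-3)*4 = -12
af - be + cd = -4 - 6 + (-12)
= -22


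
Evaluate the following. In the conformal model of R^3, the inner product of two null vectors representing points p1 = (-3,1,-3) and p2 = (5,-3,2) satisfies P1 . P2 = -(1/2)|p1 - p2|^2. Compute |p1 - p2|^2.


p1 - p2 = (-8, 4, -5)
|p1 - p2|^2 = (-8)^2 + 4^2 + (-5)^2
= 64 + 16 + 25
= 105


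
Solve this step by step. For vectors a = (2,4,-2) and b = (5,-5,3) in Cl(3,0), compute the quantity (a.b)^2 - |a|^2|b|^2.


a . b = 2*5 + 4*(-5) + (-2)*3
= 10 + (-20) + (-6) = -16
|a|^2 = 2^2 + 4^2 + (-2)^2 = 24
|b|^2 = 5^2 + (-5)^2 + 3^2 = 59
(a.b)^2 = (-16)^2 = 256
|a|^2 * |b|^2 = 24 * 59 = 1416
Result = 256 - 1416 = -1160


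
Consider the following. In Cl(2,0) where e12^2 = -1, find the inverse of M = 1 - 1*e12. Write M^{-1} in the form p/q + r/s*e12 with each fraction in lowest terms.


M = 1 - 1*e12, where e12^2 = -1.
Since M commutes with its reverse ~M = a - b*e12, M * ~M = a^2 - b^2*e12^2 = a^2 + b^2.
So M^{-1} = ~M / (a^2 + b^2) = (a - b*e12)/(a^2 + b^2).
a^2 + b^2 = 1 + 1 = 2
Scalar part = 1/2 = 1/2
Bivector coeff = 1/2 = 1/2
M^{-1} = 1/2 + 1/2*e12


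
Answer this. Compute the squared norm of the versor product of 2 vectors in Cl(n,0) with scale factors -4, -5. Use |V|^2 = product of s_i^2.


Each vector v_i has |v_i|^2 = s_i^2
Squared scales: (-4)^2 = 16, (-5)^2 = 25
|V|^2 = 16 * 25
= 400


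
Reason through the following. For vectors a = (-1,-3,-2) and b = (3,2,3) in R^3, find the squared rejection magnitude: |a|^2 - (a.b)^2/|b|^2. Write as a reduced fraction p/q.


|a|^2 = (-1)^2 + (-3)^2 + (-2)^2 = 14
|b|^2 = 3^2 + 2^2 + 3^2 = 22
a . b = (-1)*3 + (-3)*2 + (-2)*3 = -15
(a.b)^2 = (-15)^2 = 225
|rej|^2 = 14 - 225/22
= (308 - 225)/22
= 83/22
In lowest terms: 83/22


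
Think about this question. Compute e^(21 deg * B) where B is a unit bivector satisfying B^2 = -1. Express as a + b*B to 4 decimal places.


For a unit bivector B with B^2 = -1, the exponential series gives
e^(theta*B) = cos(theta) + sin(theta)*B (the GA analogue of Euler's formula).
theta = 21 degrees = 0.366519 rad
cos(21 deg) = 0.9336
sin(21 deg) = 0.3584
exp(theta*B) = 0.9336 + 0.3584*B


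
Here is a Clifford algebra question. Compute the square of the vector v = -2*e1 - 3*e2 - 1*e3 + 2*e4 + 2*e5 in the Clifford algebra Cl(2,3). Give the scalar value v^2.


v^2 = sum of c_i^2 * e_i^2
Positive signature terms (e_i^2 = +1): (-2)^2 + (-3)^2 = 13
Negative signature terms (e_j^2 = -1): (-1)^2 + 2^2 + 2^2 = 9
v^2 = 13 - 9 = 4


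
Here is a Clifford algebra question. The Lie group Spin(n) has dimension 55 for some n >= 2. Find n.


dim Spin(n) = dim so(n) = n(n-1)/2.
Solve n(n-1)/2 = 55, i.e. n^2 - n - 110 = 0.
Discriminant = 1 + 8*55 = 441
n = (1 + sqrt(441))/2 = (1 + 21)/2 = 11


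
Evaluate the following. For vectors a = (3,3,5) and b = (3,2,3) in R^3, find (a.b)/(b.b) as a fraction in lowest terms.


Projection coefficient = (a . b) / (b . b)
a . b = 3*3 + 3*2 + 5*3
= 9 + 6 + 15 = 30
b . b = 3^2 + 2^2 + 3^2
= 9 + 4 + 9 = 22
Coefficient = 30/22
In lowest terms: 15/11


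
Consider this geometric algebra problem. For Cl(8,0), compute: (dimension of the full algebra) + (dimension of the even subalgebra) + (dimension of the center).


n = 8 + 0 = 8
Total dim = 2^8 = 256
Even subalgebra dim = 2^7 = 128
n is even, so center dim = 1
Sum = 256 + 128 + 1 = 385


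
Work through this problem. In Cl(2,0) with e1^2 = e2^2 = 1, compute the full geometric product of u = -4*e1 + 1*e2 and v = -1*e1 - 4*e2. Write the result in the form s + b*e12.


Expand: (-4*e1 + 1*e2)(-1*e1 - 4*e2)
= (-4)*(-1)*e1e1 + (-4)*(-4)*e1e2 + 1*(-1)*e2e1 + 1*(-4)*e2e2
Using e1^2 = e2^2 = 1, e2e1 = -e1e2:
Scalar part s = (-4)*(-1) + 1*(-4) = 4 + (-4) = 0
Bivector part b = (-4)*(-4) - 1*(-1) = 16 - (-1) = 17
uv = 0 + 17*e12


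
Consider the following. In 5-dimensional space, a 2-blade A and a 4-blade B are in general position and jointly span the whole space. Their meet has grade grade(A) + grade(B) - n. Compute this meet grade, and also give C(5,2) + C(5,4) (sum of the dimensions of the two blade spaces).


Meet grade = grade(A) + grade(B) - n
= 2 + 4 - 5 = 1
C(5,2) = 10
C(5,4) = 5
dim_A + dim_B = 10 + 5 = 15


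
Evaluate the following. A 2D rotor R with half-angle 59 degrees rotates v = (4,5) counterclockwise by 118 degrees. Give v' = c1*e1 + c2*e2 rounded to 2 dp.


Rotor R = cos(59deg) - sin(59deg)*e12
Rotation angle theta = 2 * 59 = 118 degrees
v' = R*v*~R rotates v by theta.
cos(118deg) = -0.4695, sin(118deg) = 0.8829
v'_1 = 4*cos(118deg) - 5*sin(118deg)
= 4*(-0.4695) - 5*0.8829
= -6.29
v'_2 = 4*sin(118deg) + 5*cos(118deg)
= 4*0.8829 + 5*(-0.4695)
= 1.18
v' = -6.29*e1 + 1.18*e2


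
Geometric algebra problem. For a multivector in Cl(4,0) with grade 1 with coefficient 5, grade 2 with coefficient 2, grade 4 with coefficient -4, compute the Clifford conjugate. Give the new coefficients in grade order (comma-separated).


Clifford conjugate sign for grade k: (-1)^(k(k+1)/2)
Grade 1: (-1)^(1*2/2) = (-1)^1 = -1, coeff 5 -> -5
Grade 2: (-1)^(2*3/2) = (-1)^3 = -1, coeff 2 -> -2
Grade 4: (-1)^(4*5/2) = (-1)^10 = 1, coeff -4 -> -4
Conjugated coefficients: -5, -2, -4


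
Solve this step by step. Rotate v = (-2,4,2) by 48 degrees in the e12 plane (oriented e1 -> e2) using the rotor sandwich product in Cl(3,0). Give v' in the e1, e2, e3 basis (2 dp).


Rotor R = cos(24deg) - sin(24deg)*e12
Rotation angle theta = 2 * 24 = 48 degrees in the e12 plane (e1 -> e2).
The component perpendicular to the plane (e3) is invariant: v'_3 = v3 = 2.00
cos(48deg) = 0.6691, sin(48deg) = 0.7431
v'_1 = v1*cos(theta) - v2*sin(theta) = -2*0.6691 - 4*0.7431 = -4.31
v'_2 = v1*sin(theta) + v2*cos(theta) = -2*0.7431 + 4*0.6691 = 1.19
v' = -4.31*e1 + 1.19*e2 + 2.00*e3


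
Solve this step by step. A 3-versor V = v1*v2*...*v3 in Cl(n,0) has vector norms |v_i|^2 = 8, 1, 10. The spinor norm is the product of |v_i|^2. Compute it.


Spinor norm N(V) = |v1|^2 * |v2|^2 * ... * |v3|^2
= 8 * 1 * 10
Running product: 8, 8, 80
N(V) = 80


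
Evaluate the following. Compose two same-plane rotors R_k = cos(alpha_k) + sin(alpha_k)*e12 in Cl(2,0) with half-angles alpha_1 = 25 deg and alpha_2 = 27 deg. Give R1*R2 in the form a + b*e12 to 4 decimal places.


Same-plane rotors commute and their half-angles add:
R1*R2 = cos(a1 + a2) + sin(a1 + a2)*e12.
a1 + a2 = 25 + 27 = 52 deg
cos(52 deg) = 0.6157
sin(52 deg) = 0.7880
R1*R2 = 0.6157 + 0.7880*e12


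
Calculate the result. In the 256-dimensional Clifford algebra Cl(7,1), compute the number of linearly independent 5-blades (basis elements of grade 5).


Number of grade-k basis blades in Cl(p,q) with n = p + q is C(n, k).
n = 7 + 1 = 8
C(8, 5) = 8! / (5! * 3!)
= 40320 / (120 * 6)
= 56


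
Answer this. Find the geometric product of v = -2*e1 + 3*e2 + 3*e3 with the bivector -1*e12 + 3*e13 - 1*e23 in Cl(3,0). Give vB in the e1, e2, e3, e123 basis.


vB has grade-1 (vector) and grade-3 (trivector) parts: vB = (v _| B) + (v ^ B).
Vector part <vB>_1:
  e1: -v2*b12 - v3*b13 = -(3)*(-1) - (3)*(3) = -6
  e2: v1*b12 - v3*b23 = (-2)*(-1) - (3)*(-1) = 5
  e3: v1*b13 + v2*b23 = (-2)*(3) + (3)*(-1) = -9
Trivector part <vB>_3:
  e123: v1*b23 - v2*b13 + v3*b12 = (-2)*(-1) - (3)*(3) + (3)*(-1) = -10
vB = -6*e1 + 5*e2 - 9*e3 - 10*e123


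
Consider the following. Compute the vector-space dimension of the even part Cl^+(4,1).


Even subalgebra dimension = 2^(n-1)
n = 4 + 1 = 5
2^(5 - 1) = 2^4 = 16
Verification: sum of C(5,k) for even k = 1 + 10 + 5 = 16
Result = 16


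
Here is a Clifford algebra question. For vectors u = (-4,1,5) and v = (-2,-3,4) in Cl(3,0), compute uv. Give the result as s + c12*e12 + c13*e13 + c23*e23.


In Cl(3,0): e_i^2 = 1, e_ie_j = -e_je_i for i != j.
Scalar part = u . v = (-4)*(-2) + 1*(-3) + 5*4
= 8 + (-3) + 20 = 25
e12 coeff = (-4)*(-3) - 1*(-2) = 12 - (-2) = 14
e13 coeff = (-4)*4 - 5*(-2) = -16 - (-10) = -6
e23 coeff = 1*4 - 5*(-3) = 4 - (-15) = 19
uv = 25 + 14*e12 - 6*e13 + 19*e23


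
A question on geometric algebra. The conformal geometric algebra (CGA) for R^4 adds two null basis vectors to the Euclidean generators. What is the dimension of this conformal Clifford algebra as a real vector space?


The conformal model of R^4 uses Cl(5,1): the 4 Euclidean generators plus two extra orthogonal generators e+ (e+^2 = +1) and e- (e-^2 = -1), from which the null vectors e0, einf are built.
Number of generators m = 4 + 2 = 6.
dim Cl(p,q) = 2^m = 2^6 = 64


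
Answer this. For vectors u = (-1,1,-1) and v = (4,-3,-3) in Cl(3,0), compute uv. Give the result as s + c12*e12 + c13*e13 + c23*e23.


In Cl(3,0): e_i^2 = 1, e_ie_j = -e_je_i for i != j.
Scalar part = u . v = (-1)*4 + 1*(-3) + (-1)*(-3)
= -4 + (-3) + 3 = -4
e12 coeff = (-1)*(-3) - 1*4 = 3 - 4 = -1
e13 coeff = (-1)*(-3) - (-1)*4 = 3 - (-4) = 7
e23 coeff = 1*(-3) - (-1)*(-3) = -3 - 3 = -6
uv = -4 - 1*e12 + 7*e13 - 6*e23


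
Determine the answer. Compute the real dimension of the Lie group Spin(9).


Spin(n) double-covers SO(n); both have Lie algebra so(n) of dimension n(n-1)/2.
n = 9
n(n-1) = 9 * 8 = 72
dim Spin(9) = 72/2 = 36


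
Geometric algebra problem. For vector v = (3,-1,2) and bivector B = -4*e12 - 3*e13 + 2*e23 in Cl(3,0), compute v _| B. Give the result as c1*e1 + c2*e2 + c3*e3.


Left contraction v _| B = <vB>_1 (grade-1 part of the geometric product vB).
Using e1_|e12 = e2, e2_|e12 = -e1, e1_|e13 = e3, e3_|e13 = -e1, e2_|e23 = e3, e3_|e23 = -e2:
e1 coeff: -v2*b12 - v3*b13 = -(-1)*(-4) - (2)*(-3) = 2
e2 coeff: v1*b12 - v3*b23 = (3)*(-4) - (2)*(2) = -16
e3 coeff: v1*b13 + v2*b23 = (3)*(-3) + (-1)*(2) = -11
v _| B = 2*e1 - 16*e2 - 11*e3


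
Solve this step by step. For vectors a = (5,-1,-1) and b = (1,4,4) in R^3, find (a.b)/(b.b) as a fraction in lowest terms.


Projection coefficient = (a . b) / (b . b)
a . b = 5*1 + (-1)*4 + (-1)*4
= 5 + (-4) + (-4) = -3
b . b = 1^2 + 4^2 + 4^2
= 1 + 16 + 16 = 33
Coefficient = -3/33
In lowest terms: -1/11


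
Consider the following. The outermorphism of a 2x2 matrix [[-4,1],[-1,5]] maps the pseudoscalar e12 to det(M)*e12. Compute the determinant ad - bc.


The outermorphism of a linear map f sends e1^e2 to f(e1)^f(e2).
f(e1) = -4*e1 - 1*e2
f(e2) = 1*e1 + 5*e2
f(e1) ^ f(e2) = (-4*e1 - 1*e2) ^ (1*e1 + 5*e2)
= (-4)*5*e12 + (-1)*1*e21
= (-20 - (-1))*e12
= -19*e12
Coefficient = -19


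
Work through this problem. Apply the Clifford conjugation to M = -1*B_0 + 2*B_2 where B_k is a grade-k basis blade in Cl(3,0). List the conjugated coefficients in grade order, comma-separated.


Clifford conjugate sign for grade k: (-1)^(k(k+1)/2)
Grade 0: (-1)^(0*1/2) = (-1)^0 = 1, coeff -1 -> -1
Grade 2: (-1)^(2*3/2) = (-1)^3 = -1, coeff 2 -> -2
Conjugated coefficients: -1, -2


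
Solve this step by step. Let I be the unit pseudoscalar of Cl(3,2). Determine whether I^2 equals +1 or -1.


The pseudoscalar I = e1...e_n (product of all n generators) of Cl(p,q) satisfies I^2 = (-1)^(q + n(n-1)/2).
p = 3, q = 2, n = p + q = 5
n(n-1)/2 = 5 * 4 / 2 = 10
Exponent = q + n(n-1)/2 = 2 + 10 = 12
I^2 = (-1)^12 = +1


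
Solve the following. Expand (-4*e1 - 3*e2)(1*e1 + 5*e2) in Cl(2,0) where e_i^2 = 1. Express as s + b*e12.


Expand: (-4*e1 - 3*e2)(1*e1 + 5*e2)
= (-4)*1*e1e1 + (-4)*5*e1e2 + (-3)*1*e2e1 + (-3)*5*e2e2
Using e1^2 = e2^2 = 1, e2e1 = -e1e2:
Scalar part s = (-4)*1 + (-3)*5 = -4 + (-15) = -19
Bivector part b = (-4)*5 - (-3)*1 = -20 - (-3) = -17
uv = -19 - 17*e12


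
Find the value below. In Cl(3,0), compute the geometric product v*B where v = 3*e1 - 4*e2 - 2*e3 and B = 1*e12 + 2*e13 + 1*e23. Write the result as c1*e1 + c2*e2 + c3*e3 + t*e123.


vB has grade-1 (vector) and grade-3 (trivector) parts: vB = (v _| B) + (v ^ B).
Vector part <vB>_1:
  e1: -v2*b12 - v3*b13 = -(-4)*(1) - (-2)*(2) = 8
  e2: v1*b12 - v3*b23 = (3)*(1) - (-2)*(1) = 5
  e3: v1*b13 + v2*b23 = (3)*(2) + (-4)*(1) = 2
Trivector part <vB>_3:
  e123: v1*b23 - v2*b13 + v3*b12 = (3)*(1) - (-4)*(2) + (-2)*(1) = 9
vB = 8*e1 + 5*e2 + 2*e3 + 9*e123


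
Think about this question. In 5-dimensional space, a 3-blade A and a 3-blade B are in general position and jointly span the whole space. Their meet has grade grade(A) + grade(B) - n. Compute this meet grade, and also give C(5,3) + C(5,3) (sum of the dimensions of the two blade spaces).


Meet grade = grade(A) + grade(B) - n
= 3 + 3 - 5 = 1
C(5,3) = 10
C(5,3) = 10
dim_A + dim_B = 10 + 10 = 20


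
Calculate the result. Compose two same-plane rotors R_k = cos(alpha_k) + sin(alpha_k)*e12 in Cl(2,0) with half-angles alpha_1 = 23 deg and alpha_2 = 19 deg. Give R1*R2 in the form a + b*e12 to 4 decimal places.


Same-plane rotors commute and their half-angles add:
R1*R2 = cos(a1 + a2) + sin(a1 + a2)*e12.
a1 + a2 = 23 + 19 = 42 deg
cos(42 deg) = 0.7431
sin(42 deg) = 0.6691
R1*R2 = 0.7431 + 0.6691*e12


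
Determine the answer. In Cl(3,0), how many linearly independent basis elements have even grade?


Even subalgebra dimension = 2^(n-1)
n = 3 + 0 = 3
2^(3 - 1) = 2^2 = 4
Verification: sum of C(3,k) for even k = 1 + 3 = 4
Result = 4


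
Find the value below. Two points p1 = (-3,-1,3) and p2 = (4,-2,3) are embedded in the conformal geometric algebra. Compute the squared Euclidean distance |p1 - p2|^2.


p1 - p2 = (-7, 1, 0)
|p1 - p2|^2 = (-7)^2 + 1^2 + 0^2
= 49 + 1 + 0
= 50


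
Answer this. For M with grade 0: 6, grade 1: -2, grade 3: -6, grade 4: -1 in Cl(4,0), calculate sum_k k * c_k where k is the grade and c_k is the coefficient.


Grade-weighted sum = sum of grade_k * coefficient_k
0*6 = 0
1*(-2) = -2
3*(-6) = -18
4*(-1) = -4
Total = 0 + (-2) + (-18) + (-4) = -24


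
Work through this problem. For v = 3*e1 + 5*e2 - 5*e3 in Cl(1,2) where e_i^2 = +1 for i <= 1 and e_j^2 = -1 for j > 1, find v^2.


v^2 = sum of c_i^2 * e_i^2
Positive signature terms (e_i^2 = +1): 3^2 = 9
Negative signature terms (e_j^2 = -1): 5^2 + (-5)^2 = 50
v^2 = 9 - 50 = -41


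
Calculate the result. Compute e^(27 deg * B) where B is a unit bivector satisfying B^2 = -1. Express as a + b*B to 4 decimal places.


For a unit bivector B with B^2 = -1, the exponential series gives
e^(theta*B) = cos(theta) + sin(theta)*B (the GA analogue of Euler's formula).
theta = 27 degrees = 0.471239 rad
cos(27 deg) = 0.8910
sin(27 deg) = 0.4540
exp(theta*B) = 0.8910 + 0.4540*B


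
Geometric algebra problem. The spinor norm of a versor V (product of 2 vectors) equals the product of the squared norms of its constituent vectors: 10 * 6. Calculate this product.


Spinor norm N(V) = |v1|^2 * |v2|^2 * ... * |v2|^2
= 10 * 6
Running product: 10, 60
N(V) = 60


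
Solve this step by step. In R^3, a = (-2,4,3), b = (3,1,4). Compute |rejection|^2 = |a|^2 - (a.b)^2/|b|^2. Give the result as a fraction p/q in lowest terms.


|a|^2 = (-2)^2 + 4^2 + 3^2 = 29
|b|^2 = 3^2 + 1^2 + 4^2 = 26
a . b = (-2)*3 + 4*1 + 3*4 = 10
(a.b)^2 = 10^2 = 100
|rej|^2 = 29 - 100/26
= (754 - 100)/26
= 654/26
In lowest terms: 327/13


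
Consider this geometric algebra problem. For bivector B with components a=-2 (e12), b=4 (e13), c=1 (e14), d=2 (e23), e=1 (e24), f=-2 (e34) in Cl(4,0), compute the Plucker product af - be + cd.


Plucker relation: af - be + cd
a*f = (-2)*(-2) = 4
b*e = 4*1 = 4
c*d = 1*2 = 2
af - be + cd = 4 - 4 + 2
= 2


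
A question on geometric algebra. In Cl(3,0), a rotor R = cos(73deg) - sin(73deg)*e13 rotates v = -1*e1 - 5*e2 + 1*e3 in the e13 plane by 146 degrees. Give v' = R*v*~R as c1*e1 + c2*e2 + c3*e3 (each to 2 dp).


Rotor R = cos(73deg) - sin(73deg)*e13
Rotation angle theta = 2 * 73 = 146 degrees in the e13 plane (e1 -> e3).
The component perpendicular to the plane (e2) is invariant: v'_2 = v2 = -5.00
cos(146deg) = -0.8290, sin(146deg) = 0.5592
v'_1 = v1*cos(theta) - v3*sin(theta) = -1*(-0.8290) - 1*0.5592 = 0.27
v'_3 = v1*sin(theta) + v3*cos(theta) = -1*0.5592 + 1*(-0.8290) = -1.39
v' = 0.27*e1 - 5.00*e2 - 1.39*e3


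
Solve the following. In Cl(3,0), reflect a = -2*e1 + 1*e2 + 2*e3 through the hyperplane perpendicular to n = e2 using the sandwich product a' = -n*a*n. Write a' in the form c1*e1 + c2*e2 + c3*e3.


Reflection formula: a' = -n*a*n, with n = e2 (unit vector, n^2 = 1).
For reflection through hyperplane perp to e2:
The component along e2 flips sign, others stay.
a = (-2, 1, 2)
a' = (-2, -1, 2)
a' = -2*e1 - 1*e2 + 2*e3


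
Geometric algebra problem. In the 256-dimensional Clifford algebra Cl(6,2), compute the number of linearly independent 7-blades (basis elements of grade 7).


Number of grade-k basis blades in Cl(p,q) with n = p + q is C(n, k).
n = 6 + 2 = 8
C(8, 7) = 8! / (7! * 1!)
= 40320 / (5040 * 1)
= 8


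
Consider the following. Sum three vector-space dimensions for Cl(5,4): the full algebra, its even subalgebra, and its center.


n = 5 + 4 = 9
Total dim = 2^9 = 512
Even subalgebra dim = 2^8 = 256
n is odd, so center dim = 2
Sum = 512 + 256 + 2 = 770


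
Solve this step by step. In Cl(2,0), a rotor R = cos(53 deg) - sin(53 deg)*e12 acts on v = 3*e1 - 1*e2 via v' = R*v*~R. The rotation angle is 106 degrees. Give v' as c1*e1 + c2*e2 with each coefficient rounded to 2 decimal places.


Rotor R = cos(53deg) - sin(53deg)*e12
Rotation angle theta = 2 * 53 = 106 degrees
v' = R*v*~R rotates v by theta.
cos(106deg) = -0.2756, sin(106deg) = 0.9613
v'_1 = 3*cos(106deg) - (-1)*sin(106deg)
= 3*(-0.2756) - (-1)*0.9613
= 0.13
v'_2 = 3*sin(106deg) + (-1)*cos(106deg)
= 3*0.9613 + (-1)*(-0.2756)
= 3.16
v' = 0.13*e1 + 3.16*e2


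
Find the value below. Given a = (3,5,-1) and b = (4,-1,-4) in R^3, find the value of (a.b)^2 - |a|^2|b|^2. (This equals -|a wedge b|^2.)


a . b = 3*4 + 5*(-1) + (-1)*(-4)
= 12 + (-5) + 4 = 11
|a|^2 = 3^2 + 5^2 + (-1)^2 = 35
|b|^2 = 4^2 + (-1)^2 + (-4)^2 = 33
(a.b)^2 = 11^2 = 121
|a|^2 * |b|^2 = 35 * 33 = 1155
Result = 121 - 1155 = -1034


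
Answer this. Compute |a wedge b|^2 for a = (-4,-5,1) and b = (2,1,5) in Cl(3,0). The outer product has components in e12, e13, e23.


a wedge b = (a1*b2 - a2*b1)*e12 + (a1*b3 - a3*b1)*e13 + (a2*b3 - a3*b2)*e23
e12 coeff: (-4)*1 - (-5)*2 = -4 - (-10) = 6
e13 coeff: (-4)*5 - 1*2 = -20 - 2 = -22
e23 coeff: (-5)*5 - 1*1 = -25 - 1 = -26
|a wedge b|^2 = 6^2 + (-22)^2 + (-26)^2
= 36 + 484 + 676
= 1196


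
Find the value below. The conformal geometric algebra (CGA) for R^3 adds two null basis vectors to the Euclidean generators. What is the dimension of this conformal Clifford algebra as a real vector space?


The conformal model of R^3 uses Cl(4,1): the 3 Euclidean generators plus two extra orthogonal generators e+ (e+^2 = +1) and e- (e-^2 = -1), from which the null vectors e0, einf are built.
Number of generators m = 3 + 2 = 5.
dim Cl(p,q) = 2^m = 2^5 = 32


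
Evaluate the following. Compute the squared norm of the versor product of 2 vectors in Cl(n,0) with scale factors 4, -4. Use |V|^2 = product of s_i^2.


Each vector v_i has |v_i|^2 = s_i^2
Squared scales: 4^2 = 16, (-4)^2 = 16
|V|^2 = 16 * 16
= 256


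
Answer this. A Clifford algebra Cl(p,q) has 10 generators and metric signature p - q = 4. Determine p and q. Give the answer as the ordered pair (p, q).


We need p + q = 10 and p - q = 4.
Adding: 2p = 10 + 4 = 14, so p = 7.
Then q = 10 - 7 = 3.
(p, q) = (7, 3)


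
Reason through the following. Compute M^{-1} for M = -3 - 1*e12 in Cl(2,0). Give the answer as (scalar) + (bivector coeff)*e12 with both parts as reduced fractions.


M = -3 - 1*e12, where e12^2 = -1.
Since M commutes with its reverse ~M = a - b*e12, M * ~M = a^2 - b^2*e12^2 = a^2 + b^2.
So M^{-1} = ~M / (a^2 + b^2) = (a - b*e12)/(a^2 + b^2).
a^2 + b^2 = 9 + 1 = 10
Scalar part = -3/10 = -3/10
Bivector coeff = 1/10 = 1/10
M^{-1} = -3/10 + 1/10*e12


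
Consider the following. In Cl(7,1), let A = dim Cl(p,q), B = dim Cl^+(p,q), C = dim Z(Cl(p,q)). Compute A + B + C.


n = 7 + 1 = 8
Total dim = 2^8 = 256
Even subalgebra dim = 2^7 = 128
n is even, so center dim = 1
Sum = 256 + 128 + 1 = 385


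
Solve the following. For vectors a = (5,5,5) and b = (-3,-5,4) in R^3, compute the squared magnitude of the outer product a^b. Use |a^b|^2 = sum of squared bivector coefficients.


a wedge b = (a1*b2 - a2*b1)*e12 + (a1*b3 - a3*b1)*e13 + (a2*b3 - a3*b2)*e23
e12 coeff: 5*(-5) - 5*(-3) = -25 - (-15) = -10
e13 coeff: 5*4 - 5*(-3) = 20 - (-15) = 35
e23 coeff: 5*4 - 5*(-5) = 20 - (-25) = 45
|a wedge b|^2 = (-10)^2 + 35^2 + 45^2
= 100 + 1225 + 2025
= 3350
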